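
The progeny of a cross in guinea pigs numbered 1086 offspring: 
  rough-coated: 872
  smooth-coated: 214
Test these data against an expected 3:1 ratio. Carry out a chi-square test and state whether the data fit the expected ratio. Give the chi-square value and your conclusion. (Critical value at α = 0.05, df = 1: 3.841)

16.237; not consistent

Total ratio parts = 4. Expected numbers out of 1086:
  rough-coated: 1086 × 3/4 = 814.5
  smooth-coated: 1086 × 1/4 = 271.5
χ² = Σ (O − E)² / E
  rough-coated: (872 − 814.5)² / 814.5 = 4.0592
  smooth-coated: (214 − 271.5)² / 271.5 = 12.1777
χ² = 4.0592 + 12.1777 = 16.2369 ≈ 16.237
Degrees of freedom = 2 − 1 = 1; critical value at α = 0.05 is 3.841.
Since 16.237 > 3.841, we reject the null hypothesis — the data do not fit the 3:1 ratio.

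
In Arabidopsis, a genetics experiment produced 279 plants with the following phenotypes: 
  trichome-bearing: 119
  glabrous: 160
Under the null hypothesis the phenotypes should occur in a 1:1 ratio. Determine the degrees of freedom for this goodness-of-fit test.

A goodness-of-fit test with 2 phenotype classes has df = 2 − 1 = 1.

1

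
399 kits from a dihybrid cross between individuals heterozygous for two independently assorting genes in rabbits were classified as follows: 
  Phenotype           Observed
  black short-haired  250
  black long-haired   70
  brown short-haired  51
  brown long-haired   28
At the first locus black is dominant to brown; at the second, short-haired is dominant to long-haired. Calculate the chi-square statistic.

11.177

A dihybrid F₂ with independent assortment and complete dominance at both loci gives a 9:3:3:1 phenotypic ratio.
The 9:3:3:1 ratio has 16 parts, so with N = 399 the expected counts are:
  black short-haired: 399 × 9/16 = 224.4375
  black long-haired: 399 × 3/16 = 74.8125
  brown short-haired: 399 × 3/16 = 74.8125
  brown long-haired: 399 × 1/16 = 24.9375
χ² = Σ (O − E)² / E
  black short-haired: (250 − 224.4375)² / 224.4375 = 2.9115
  black long-haired: (70 − 74.8125)² / 74.8125 = 0.3096
  brown short-haired: (51 − 74.8125)² / 74.8125 = 7.5794
  brown long-haired: (28 − 24.9375)² / 24.9375 = 0.3761
χ² = 2.9115 + 0.3096 + 7.5794 + 0.3761 = 11.1766 ≈ 11.177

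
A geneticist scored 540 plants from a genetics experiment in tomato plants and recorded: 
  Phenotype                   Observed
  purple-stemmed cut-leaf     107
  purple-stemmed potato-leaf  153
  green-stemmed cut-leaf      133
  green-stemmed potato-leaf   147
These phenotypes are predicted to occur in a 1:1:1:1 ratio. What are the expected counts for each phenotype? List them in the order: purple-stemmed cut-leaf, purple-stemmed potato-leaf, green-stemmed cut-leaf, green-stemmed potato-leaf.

The 1:1:1:1 ratio has 4 parts, so with N = 540 the expected counts are:
  purple-stemmed cut-leaf: 540 × 1/4 = 135
  purple-stemmed potato-leaf: 540 × 1/4 = 135
  green-stemmed cut-leaf: 540 × 1/4 = 135
  green-stemmed potato-leaf: 540 × 1/4 = 135

135, 135, 135, 135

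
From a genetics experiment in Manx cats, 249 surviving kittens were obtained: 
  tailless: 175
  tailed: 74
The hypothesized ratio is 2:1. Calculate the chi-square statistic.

1.464

Expected counts for N = 249 under a 2:1 ratio (total parts = 3):
  tailless: 249 × 2/3 = 166
  tailed: 249 × 1/3 = 83
χ² = Σ (O − E)² / E
  tailless: (175 − 166)² / 166 = 0.4880
  tailed: (74 − 83)² / 83 = 0.9759
χ² = 0.4880 + 0.9759 = 1.4639 ≈ 1.464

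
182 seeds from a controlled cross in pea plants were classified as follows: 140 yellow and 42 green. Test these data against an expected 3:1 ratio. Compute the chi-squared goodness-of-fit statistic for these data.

0.359

Total ratio parts = 4. Expected numbers out of 182:
  yellow: 182 × 3/4 = 136.5
  green: 182 × 1/4 = 45.5
χ² = Σ (O − E)² / E
  yellow: (140 − 136.5)² / 136.5 = 0.0897
  green: (42 − 45.5)² / 45.5 = 0.2692
χ² = 0.0897 + 0.2692 = 0.3589 ≈ 0.359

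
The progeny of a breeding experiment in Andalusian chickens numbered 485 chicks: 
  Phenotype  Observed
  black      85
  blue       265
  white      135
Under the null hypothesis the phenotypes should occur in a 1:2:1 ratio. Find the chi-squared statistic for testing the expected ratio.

14.485

Under the 1:2:1 hypothesis (Σ ratio = 4, N = 485):
  black: 485 × 1/4 = 121.25
  blue: 485 × 2/4 = 242.5
  white: 485 × 1/4 = 121.25
χ² = Σ (O − E)² / E
  black: (85 − 121.25)² / 121.25 = 10.8376
  blue: (265 − 242.5)² / 242.5 = 2.0876
  white: (135 − 121.25)² / 121.25 = 1.5593
χ² = 10.8376 + 2.0876 + 1.5593 = 14.4845 ≈ 14.485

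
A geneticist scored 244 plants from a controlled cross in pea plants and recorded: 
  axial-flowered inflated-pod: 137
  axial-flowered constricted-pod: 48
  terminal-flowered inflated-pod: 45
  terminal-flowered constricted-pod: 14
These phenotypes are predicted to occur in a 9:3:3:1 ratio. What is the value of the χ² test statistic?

0.226

Expected counts for N = 244 under a 9:3:3:1 ratio (total parts = 16):
  axial-flowered inflated-pod: 244 × 9/16 = 137.25
  axial-flowered constricted-pod: 244 × 3/16 = 45.75
  terminal-flowered inflated-pod: 244 × 3/16 = 45.75
  terminal-flowered constricted-pod: 244 × 1/16 = 15.25
χ² = Σ (O − E)² / E
  axial-flowered inflated-pod: (137 − 137.25)² / 137.25 = 0.0005
  axial-flowered constricted-pod: (48 − 45.75)² / 45.75 = 0.1107
  terminal-flowered inflated-pod: (45 − 45.75)² / 45.75 = 0.0123
  terminal-flowered constricted-pod: (14 − 15.25)² / 15.25 = 0.1025
χ² = 0.0005 + 0.1107 + 0.0123 + 0.1025 = 0.226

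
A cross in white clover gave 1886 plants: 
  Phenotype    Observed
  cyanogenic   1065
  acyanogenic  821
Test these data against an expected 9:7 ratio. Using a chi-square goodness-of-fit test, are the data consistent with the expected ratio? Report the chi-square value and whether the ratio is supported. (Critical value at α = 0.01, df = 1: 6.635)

0.037; consistent

Expected counts for N = 1886 under a 9:7 ratio (total parts = 16):
  cyanogenic: 1886 × 9/16 = 1060.875
  acyanogenic: 1886 × 7/16 = 825.125
χ² = Σ (O − E)² / E
  cyanogenic: (1065 − 1060.875)² / 1060.875 = 0.0160
  acyanogenic: (821 − 825.125)² / 825.125 = 0.0206
χ² = 0.0160 + 0.0206 = 0.0366 ≈ 0.037
Degrees of freedom = 2 − 1 = 1; critical value at α = 0.01 is 6.635.
Since 0.037 < 6.635, we fail to reject the null hypothesis — the data are consistent with the 9:7 ratio.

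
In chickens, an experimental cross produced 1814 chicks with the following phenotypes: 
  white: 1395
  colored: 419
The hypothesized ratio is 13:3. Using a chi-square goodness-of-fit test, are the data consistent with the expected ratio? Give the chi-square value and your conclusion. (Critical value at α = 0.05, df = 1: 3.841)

Total ratio parts = 16. Expected numbers out of 1814:
  white: 1814 × 13/16 = 1473.875
  colored: 1814 × 3/16 = 340.125
χ² = Σ (O − E)² / E
  white: (1395 − 1473.875)² / 1473.875 = 4.2210
  colored: (419 − 340.125)² / 340.125 = 18.2911
χ² = 4.2210 + 18.2911 = 22.5121 ≈ 22.512
Degrees of freedom = 2 − 1 = 1; critical value at α = 0.05 is 3.841.
Since 22.512 > 3.841, we reject the null hypothesis — the data do not fit the 13:3 ratio.

22.512; not consistent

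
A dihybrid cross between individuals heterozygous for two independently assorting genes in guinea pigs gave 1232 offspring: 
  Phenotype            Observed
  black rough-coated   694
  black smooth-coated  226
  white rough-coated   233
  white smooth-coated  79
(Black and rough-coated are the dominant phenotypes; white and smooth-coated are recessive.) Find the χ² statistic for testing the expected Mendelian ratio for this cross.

0.179

A dihybrid F₂ with independent assortment and complete dominance at both loci gives a 9:3:3:1 phenotypic ratio.
Under the 9:3:3:1 hypothesis (Σ ratio = 16, N = 1232):
  black rough-coated: 1232 × 9/16 = 693
  black smooth-coated: 1232 × 3/16 = 231
  white rough-coated: 1232 × 3/16 = 231
  white smooth-coated: 1232 × 1/16 = 77
χ² = Σ (O − E)² / E
  black rough-coated: (694 − 693)² / 693 = 0.0014
  black smooth-coated: (226 − 231)² / 231 = 0.1082
  white rough-coated: (233 − 231)² / 231 = 0.0173
  white smooth-coated: (79 − 77)² / 77 = 0.0519
χ² = 0.0014 + 0.1082 + 0.0173 + 0.0519 = 0.1788 ≈ 0.179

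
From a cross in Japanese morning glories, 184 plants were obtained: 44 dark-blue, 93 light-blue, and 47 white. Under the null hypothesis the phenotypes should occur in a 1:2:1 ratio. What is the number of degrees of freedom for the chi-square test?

A goodness-of-fit test with 3 phenotype classes has df = 3 − 1 = 2.

2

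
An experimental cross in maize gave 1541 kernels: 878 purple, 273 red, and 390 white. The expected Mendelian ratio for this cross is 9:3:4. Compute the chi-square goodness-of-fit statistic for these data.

1.082

Under the 9:3:4 hypothesis (Σ ratio = 16, N = 1541):
  purple: 1541 × 9/16 = 866.8125
  red: 1541 × 3/16 = 288.9375
  white: 1541 × 4/16 = 385.25
χ² = Σ (O − E)² / E
  purple: (878 − 866.8125)² / 866.8125 = 0.1444
  red: (273 − 288.9375)² / 288.9375 = 0.8791
  white: (390 − 385.25)² / 385.25 = 0.0586
χ² = 0.1444 + 0.8791 + 0.0586 = 1.0821 ≈ 1.082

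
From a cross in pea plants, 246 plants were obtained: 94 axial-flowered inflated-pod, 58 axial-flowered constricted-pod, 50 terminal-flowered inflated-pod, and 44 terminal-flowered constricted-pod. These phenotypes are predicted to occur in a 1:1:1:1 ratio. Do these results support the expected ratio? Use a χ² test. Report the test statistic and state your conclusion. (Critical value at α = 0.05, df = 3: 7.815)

24.504; not consistent

Total ratio parts = 4. Expected numbers out of 246:
  axial-flowered inflated-pod: 246 × 1/4 = 61.5
  axial-flowered constricted-pod: 246 × 1/4 = 61.5
  terminal-flowered inflated-pod: 246 × 1/4 = 61.5
  terminal-flowered constricted-pod: 246 × 1/4 = 61.5
χ² = Σ (O − E)² / E
  axial-flowered inflated-pod: (94 − 61.5)² / 61.5 = 17.1748
  axial-flowered constricted-pod: (58 − 61.5)² / 61.5 = 0.1992
  terminal-flowered inflated-pod: (50 − 61.5)² / 61.5 = 2.1504
  terminal-flowered constricted-pod: (44 − 61.5)² / 61.5 = 4.9797
χ² = 17.1748 + 0.1992 + 2.1504 + 4.9797 = 24.5041 ≈ 24.504
Degrees of freedom = 4 − 1 = 3; critical value at α = 0.05 is 7.815.
Since 24.504 > 7.815, we reject the null hypothesis — the data do not fit the 1:1:1:1 ratio.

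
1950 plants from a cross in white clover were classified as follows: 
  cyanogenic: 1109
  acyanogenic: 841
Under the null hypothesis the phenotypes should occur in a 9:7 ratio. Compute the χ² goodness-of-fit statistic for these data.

The 9:7 ratio has 16 parts, so with N = 1950 the expected counts are:
  cyanogenic: 1950 × 9/16 = 1096.875
  acyanogenic: 1950 × 7/16 = 853.125
χ² = Σ (O − E)² / E
  cyanogenic: (1109 − 1096.875)² / 1096.875 = 0.1340
  acyanogenic: (841 − 853.125)² / 853.125 = 0.1723
χ² = 0.1340 + 0.1723 = 0.3063 ≈ 0.306

0.306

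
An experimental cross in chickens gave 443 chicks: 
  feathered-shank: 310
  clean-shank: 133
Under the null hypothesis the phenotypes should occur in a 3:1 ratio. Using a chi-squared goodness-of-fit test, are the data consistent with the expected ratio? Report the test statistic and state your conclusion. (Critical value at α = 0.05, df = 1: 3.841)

The 3:1 ratio has 4 parts, so with N = 443 the expected counts are:
  feathered-shank: 443 × 3/4 = 332.25
  clean-shank: 443 × 1/4 = 110.75
χ² = Σ (O − E)² / E
  feathered-shank: (310 − 332.25)² / 332.25 = 1.4900
  clean-shank: (133 − 110.75)² / 110.75 = 4.4701
χ² = 1.4900 + 4.4701 = 5.9601 ≈ 5.960
Degrees of freedom = 2 − 1 = 1; critical value at α = 0.05 is 3.841.
Since 5.960 > 3.841, we reject the null hypothesis — the data do not fit the 3:1 ratio.

5.960; not consistent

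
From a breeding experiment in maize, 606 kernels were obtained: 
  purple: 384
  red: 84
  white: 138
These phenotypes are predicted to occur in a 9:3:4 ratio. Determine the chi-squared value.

14.383

Expected counts for N = 606 under a 9:3:4 ratio (total parts = 16):
  purple: 606 × 9/16 = 340.875
  red: 606 × 3/16 = 113.625
  white: 606 × 4/16 = 151.5
χ² = Σ (O − E)² / E
  purple: (384 − 340.875)² / 340.875 = 5.4559
  red: (84 − 113.625)² / 113.625 = 7.7240
  white: (138 − 151.5)² / 151.5 = 1.2030
χ² = 5.4559 + 7.7240 + 1.2030 = 14.3829 ≈ 14.383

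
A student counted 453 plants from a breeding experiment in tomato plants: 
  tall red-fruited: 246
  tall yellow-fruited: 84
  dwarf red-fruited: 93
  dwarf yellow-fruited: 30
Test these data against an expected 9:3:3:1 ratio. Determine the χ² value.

1.181

Under the 9:3:3:1 hypothesis (Σ ratio = 16, N = 453):
  tall red-fruited: 453 × 9/16 = 254.8125
  tall yellow-fruited: 453 × 3/16 = 84.9375
  dwarf red-fruited: 453 × 3/16 = 84.9375
  dwarf yellow-fruited: 453 × 1/16 = 28.3125
χ² = Σ (O − E)² / E
  tall red-fruited: (246 − 254.8125)² / 254.8125 = 0.3048
  tall yellow-fruited: (84 − 84.9375)² / 84.9375 = 0.0103
  dwarf red-fruited: (93 − 84.9375)² / 84.9375 = 0.7653
  dwarf yellow-fruited: (30 − 28.3125)² / 28.3125 = 0.1006
χ² = 0.3048 + 0.0103 + 0.7653 + 0.1006 = 1.181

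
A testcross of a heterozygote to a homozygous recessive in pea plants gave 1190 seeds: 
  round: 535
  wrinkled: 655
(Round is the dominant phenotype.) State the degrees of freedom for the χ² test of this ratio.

1

A testcross of a heterozygote (Aa × aa) gives a 1:1 phenotypic ratio.
A goodness-of-fit test with 2 phenotype classes has df = 2 − 1 = 1.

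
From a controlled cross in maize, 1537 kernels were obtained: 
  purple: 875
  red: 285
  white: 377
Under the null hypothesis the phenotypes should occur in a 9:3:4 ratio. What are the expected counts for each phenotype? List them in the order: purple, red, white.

864.5625, 288.1875, 384.25

The 9:3:4 ratio has 16 parts, so with N = 1537 the expected counts are:
  purple: 1537 × 9/16 = 864.5625
  red: 1537 × 3/16 = 288.1875
  white: 1537 × 4/16 = 384.25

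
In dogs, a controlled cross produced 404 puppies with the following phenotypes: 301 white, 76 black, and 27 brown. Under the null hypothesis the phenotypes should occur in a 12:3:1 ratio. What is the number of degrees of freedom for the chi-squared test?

2

A goodness-of-fit test with 3 phenotype classes has df = 3 − 1 = 2.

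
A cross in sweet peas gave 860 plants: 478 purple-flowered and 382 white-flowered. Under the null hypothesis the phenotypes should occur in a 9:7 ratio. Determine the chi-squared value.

0.156

Expected counts for N = 860 under a 9:7 ratio (total parts = 16):
  purple-flowered: 860 × 9/16 = 483.75
  white-flowered: 860 × 7/16 = 376.25
χ² = Σ (O − E)² / E
  purple-flowered: (478 − 483.75)² / 483.75 = 0.0683
  white-flowered: (382 − 376.25)² / 376.25 = 0.0879
χ² = 0.0683 + 0.0879 = 0.1562 ≈ 0.156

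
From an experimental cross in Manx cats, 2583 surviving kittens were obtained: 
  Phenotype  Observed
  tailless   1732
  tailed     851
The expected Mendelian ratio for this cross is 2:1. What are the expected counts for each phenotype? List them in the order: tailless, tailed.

Under the 2:1 hypothesis (Σ ratio = 3, N = 2583):
  tailless: 2583 × 2/3 = 1722
  tailed: 2583 × 1/3 = 861

1722, 861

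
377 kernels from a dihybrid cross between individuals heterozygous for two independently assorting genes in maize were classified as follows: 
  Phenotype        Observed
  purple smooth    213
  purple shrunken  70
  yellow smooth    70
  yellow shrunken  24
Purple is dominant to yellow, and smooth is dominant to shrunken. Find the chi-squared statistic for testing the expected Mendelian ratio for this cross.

A dihybrid F₂ with independent assortment and complete dominance at both loci gives a 9:3:3:1 phenotypic ratio.
The 9:3:3:1 ratio has 16 parts, so with N = 377 the expected counts are:
  purple smooth: 377 × 9/16 = 212.0625
  purple shrunken: 377 × 3/16 = 70.6875
  yellow smooth: 377 × 3/16 = 70.6875
  yellow shrunken: 377 × 1/16 = 23.5625
χ² = Σ (O − E)² / E
  purple smooth: (213 − 212.0625)² / 212.0625 = 0.0041
  purple shrunken: (70 − 70.6875)² / 70.6875 = 0.0067
  yellow smooth: (70 − 70.6875)² / 70.6875 = 0.0067
  yellow shrunken: (24 − 23.5625)² / 23.5625 = 0.0081
χ² = 0.0041 + 0.0067 + 0.0067 + 0.0081 = 0.0256 ≈ 0.026

0.026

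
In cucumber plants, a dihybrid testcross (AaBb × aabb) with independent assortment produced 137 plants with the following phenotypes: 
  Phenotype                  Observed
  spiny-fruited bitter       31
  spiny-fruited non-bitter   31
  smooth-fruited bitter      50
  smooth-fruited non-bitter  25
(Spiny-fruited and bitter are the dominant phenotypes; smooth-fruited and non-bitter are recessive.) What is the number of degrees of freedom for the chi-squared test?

3

A dihybrid testcross with independent assortment gives a 1:1:1:1 ratio.
A goodness-of-fit test with 4 phenotype classes has df = 4 − 1 = 3.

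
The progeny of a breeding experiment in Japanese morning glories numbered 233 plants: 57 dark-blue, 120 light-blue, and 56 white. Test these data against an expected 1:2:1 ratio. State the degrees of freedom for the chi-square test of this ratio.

2

A goodness-of-fit test with 3 phenotype classes has df = 3 − 1 = 2.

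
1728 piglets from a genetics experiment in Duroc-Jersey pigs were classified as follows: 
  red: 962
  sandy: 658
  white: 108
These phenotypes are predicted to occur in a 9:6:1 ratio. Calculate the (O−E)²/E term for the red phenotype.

Total ratio parts = 16. Expected numbers out of 1728:
  red: 1728 × 9/16 = 972
  sandy: 1728 × 6/16 = 648
  white: 1728 × 1/16 = 108
Contribution of red: (962 − 972)² / 972 = 0.1029

0.103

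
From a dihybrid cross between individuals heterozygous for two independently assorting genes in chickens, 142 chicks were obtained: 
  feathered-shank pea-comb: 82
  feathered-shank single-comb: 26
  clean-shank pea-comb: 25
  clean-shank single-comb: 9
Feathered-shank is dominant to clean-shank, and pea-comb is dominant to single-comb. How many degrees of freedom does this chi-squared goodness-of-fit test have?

3

A dihybrid F₂ with independent assortment and complete dominance at both loci gives a 9:3:3:1 phenotypic ratio.
A goodness-of-fit test with 4 phenotype classes has df = 4 − 1 = 3.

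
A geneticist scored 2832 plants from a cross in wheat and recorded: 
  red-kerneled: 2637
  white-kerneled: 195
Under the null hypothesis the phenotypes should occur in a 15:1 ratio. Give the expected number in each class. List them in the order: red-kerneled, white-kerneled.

2655, 177

Total ratio parts = 16. Expected numbers out of 2832:
  red-kerneled: 2832 × 15/16 = 2655
  white-kerneled: 2832 × 1/16 = 177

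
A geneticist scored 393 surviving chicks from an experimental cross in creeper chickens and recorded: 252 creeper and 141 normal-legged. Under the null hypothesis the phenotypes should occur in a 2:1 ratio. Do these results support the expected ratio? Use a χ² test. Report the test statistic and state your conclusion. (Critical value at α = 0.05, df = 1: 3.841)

The 2:1 ratio has 3 parts, so with N = 393 the expected counts are:
  creeper: 393 × 2/3 = 262
  normal-legged: 393 × 1/3 = 131
χ² = Σ (O − E)² / E
  creeper: (252 − 262)² / 262 = 0.3817
  normal-legged: (141 − 131)² / 131 = 0.7634
χ² = 0.3817 + 0.7634 = 1.1451 ≈ 1.145
Degrees of freedom = 2 − 1 = 1; critical value at α = 0.05 is 3.841.
Since 1.145 < 3.841, we fail to reject the null hypothesis — the data are consistent with the 2:1 ratio.

1.145; consistent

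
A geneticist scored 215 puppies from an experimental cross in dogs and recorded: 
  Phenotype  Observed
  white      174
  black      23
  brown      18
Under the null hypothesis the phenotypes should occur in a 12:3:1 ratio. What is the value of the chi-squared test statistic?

Under the 12:3:1 hypothesis (Σ ratio = 16, N = 215):
  white: 215 × 12/16 = 161.25
  black: 215 × 3/16 = 40.3125
  brown: 215 × 1/16 = 13.4375
χ² = Σ (O − E)² / E
  white: (174 − 161.25)² / 161.25 = 1.0081
  black: (23 − 40.3125)² / 40.3125 = 7.4350
  brown: (18 − 13.4375)² / 13.4375 = 1.5491
χ² = 1.0081 + 7.4350 + 1.5491 = 9.9922 ≈ 9.992

9.992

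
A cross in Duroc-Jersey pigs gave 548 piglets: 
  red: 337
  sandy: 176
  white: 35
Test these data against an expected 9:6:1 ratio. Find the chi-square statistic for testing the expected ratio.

Under the 9:6:1 hypothesis (Σ ratio = 16, N = 548):
  red: 548 × 9/16 = 308.25
  sandy: 548 × 6/16 = 205.5
  white: 548 × 1/16 = 34.25
χ² = Σ (O − E)² / E
  red: (337 − 308.25)² / 308.25 = 2.6815
  sandy: (176 − 205.5)² / 205.5 = 4.2348
  white: (35 − 34.25)² / 34.25 = 0.0164
χ² = 2.6815 + 4.2348 + 0.0164 = 6.9327 ≈ 6.933

6.933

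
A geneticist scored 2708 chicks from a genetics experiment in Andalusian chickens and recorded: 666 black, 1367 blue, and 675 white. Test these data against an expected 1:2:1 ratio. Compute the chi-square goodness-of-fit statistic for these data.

0.309

Expected counts for N = 2708 under a 1:2:1 ratio (total parts = 4):
  black: 2708 × 1/4 = 677
  blue: 2708 × 2/4 = 1354
  white: 2708 × 1/4 = 677
χ² = Σ (O − E)² / E
  black: (666 − 677)² / 677 = 0.1787
  blue: (1367 − 1354)² / 1354 = 0.1248
  white: (675 − 677)² / 677 = 0.0059
χ² = 0.1787 + 0.1248 + 0.0059 = 0.3094 ≈ 0.309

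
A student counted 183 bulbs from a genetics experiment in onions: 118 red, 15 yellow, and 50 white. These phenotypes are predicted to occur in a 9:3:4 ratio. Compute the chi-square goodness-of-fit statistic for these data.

13.469

Total ratio parts = 16. Expected numbers out of 183:
  red: 183 × 9/16 = 102.9375
  yellow: 183 × 3/16 = 34.3125
  white: 183 × 4/16 = 45.75
χ² = Σ (O − E)² / E
  red: (118 − 102.9375)² / 102.9375 = 2.2040
  yellow: (15 − 34.3125)² / 34.3125 = 10.8699
  white: (50 − 45.75)² / 45.75 = 0.3948
χ² = 2.2040 + 10.8699 + 0.3948 = 13.4687 ≈ 13.469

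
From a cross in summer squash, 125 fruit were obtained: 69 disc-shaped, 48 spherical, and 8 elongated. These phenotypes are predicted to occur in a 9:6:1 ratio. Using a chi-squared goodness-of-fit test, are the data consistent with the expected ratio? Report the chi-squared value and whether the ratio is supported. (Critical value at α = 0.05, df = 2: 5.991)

The 9:6:1 ratio has 16 parts, so with N = 125 the expected counts are:
  disc-shaped: 125 × 9/16 = 70.3125
  spherical: 125 × 6/16 = 46.875
  elongated: 125 × 1/16 = 7.8125
χ² = Σ (O − E)² / E
  disc-shaped: (69 − 70.3125)² / 70.3125 = 0.0245
  spherical: (48 − 46.875)² / 46.875 = 0.0270
  elongated: (8 − 7.8125)² / 7.8125 = 0.0045
χ² = 0.0245 + 0.0270 + 0.0045 = 0.056
Degrees of freedom = 3 − 1 = 2; critical value at α = 0.05 is 5.991.
Since 0.056 < 5.991, we fail to reject the null hypothesis — the data are consistent with the 9:6:1 ratio.

0.056; consistent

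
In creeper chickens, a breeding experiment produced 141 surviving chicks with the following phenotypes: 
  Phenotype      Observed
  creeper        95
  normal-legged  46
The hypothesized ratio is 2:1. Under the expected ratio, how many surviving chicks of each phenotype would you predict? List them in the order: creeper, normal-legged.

The 2:1 ratio has 3 parts, so with N = 141 the expected counts are:
  creeper: 141 × 2/3 = 94
  normal-legged: 141 × 1/3 = 47

94, 47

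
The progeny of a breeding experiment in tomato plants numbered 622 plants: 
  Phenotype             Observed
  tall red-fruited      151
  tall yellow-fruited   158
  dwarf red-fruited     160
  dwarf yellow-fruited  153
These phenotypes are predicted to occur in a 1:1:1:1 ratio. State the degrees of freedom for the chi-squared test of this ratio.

A goodness-of-fit test with 4 phenotype classes has df = 4 − 1 = 3.

3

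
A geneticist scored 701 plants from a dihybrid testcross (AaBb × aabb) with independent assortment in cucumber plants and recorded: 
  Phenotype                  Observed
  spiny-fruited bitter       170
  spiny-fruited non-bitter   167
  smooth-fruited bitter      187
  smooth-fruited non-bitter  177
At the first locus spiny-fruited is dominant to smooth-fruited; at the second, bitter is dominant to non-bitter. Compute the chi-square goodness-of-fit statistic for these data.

1.351

A dihybrid testcross with independent assortment gives a 1:1:1:1 ratio.
Under the 1:1:1:1 hypothesis (Σ ratio = 4, N = 701):
  spiny-fruited bitter: 701 × 1/4 = 175.25
  spiny-fruited non-bitter: 701 × 1/4 = 175.25
  smooth-fruited bitter: 701 × 1/4 = 175.25
  smooth-fruited non-bitter: 701 × 1/4 = 175.25
χ² = Σ (O − E)² / E
  spiny-fruited bitter: (170 − 175.25)² / 175.25 = 0.1573
  spiny-fruited non-bitter: (167 − 175.25)² / 175.25 = 0.3884
  smooth-fruited bitter: (187 − 175.25)² / 175.25 = 0.7878
  smooth-fruited non-bitter: (177 − 175.25)² / 175.25 = 0.0175
χ² = 0.1573 + 0.3884 + 0.7878 + 0.0175 = 1.351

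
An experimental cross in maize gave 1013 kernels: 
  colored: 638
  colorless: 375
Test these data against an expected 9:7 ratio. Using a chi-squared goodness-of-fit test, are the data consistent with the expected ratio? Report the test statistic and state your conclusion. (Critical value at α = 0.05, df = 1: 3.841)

Expected counts for N = 1013 under a 9:7 ratio (total parts = 16):
  colored: 1013 × 9/16 = 569.8125
  colorless: 1013 × 7/16 = 443.1875
χ² = Σ (O − E)² / E
  colored: (638 − 569.8125)² / 569.8125 = 8.1598
  colorless: (375 − 443.1875)² / 443.1875 = 10.4911
χ² = 8.1598 + 10.4911 = 18.6509 ≈ 18.651
Degrees of freedom = 2 − 1 = 1; critical value at α = 0.05 is 3.841.
Since 18.651 > 3.841, we reject the null hypothesis — the data do not fit the 9:7 ratio.

18.651; not consistent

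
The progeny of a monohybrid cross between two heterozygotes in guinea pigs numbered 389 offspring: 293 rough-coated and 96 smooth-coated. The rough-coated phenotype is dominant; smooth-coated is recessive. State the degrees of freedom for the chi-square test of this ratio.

1

For a monohybrid cross between heterozygotes with complete dominance, the expected phenotypic ratio is 3:1.
A goodness-of-fit test with 2 phenotype classes has df = 2 − 1 = 1.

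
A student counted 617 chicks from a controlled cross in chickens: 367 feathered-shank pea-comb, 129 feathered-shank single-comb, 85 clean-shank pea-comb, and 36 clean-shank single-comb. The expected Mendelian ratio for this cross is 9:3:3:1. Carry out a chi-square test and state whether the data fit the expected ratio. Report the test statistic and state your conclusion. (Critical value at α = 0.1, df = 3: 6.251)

Total ratio parts = 16. Expected numbers out of 617:
  feathered-shank pea-comb: 617 × 9/16 = 347.0625
  feathered-shank single-comb: 617 × 3/16 = 115.6875
  clean-shank pea-comb: 617 × 3/16 = 115.6875
  clean-shank single-comb: 617 × 1/16 = 38.5625
χ² = Σ (O − E)² / E
  feathered-shank pea-comb: (367 − 347.0625)² / 347.0625 = 1.1453
  feathered-shank single-comb: (129 − 115.6875)² / 115.6875 = 1.5319
  clean-shank pea-comb: (85 − 115.6875)² / 115.6875 = 8.1402
  clean-shank single-comb: (36 − 38.5625)² / 38.5625 = 0.1703
χ² = 1.1453 + 1.5319 + 8.1402 + 0.1703 = 10.9877 ≈ 10.988
Degrees of freedom = 4 − 1 = 3; critical value at α = 0.1 is 6.251.
Since 10.988 > 6.251, we reject the null hypothesis — the data do not fit the 9:3:3:1 ratio.

10.988; not consistent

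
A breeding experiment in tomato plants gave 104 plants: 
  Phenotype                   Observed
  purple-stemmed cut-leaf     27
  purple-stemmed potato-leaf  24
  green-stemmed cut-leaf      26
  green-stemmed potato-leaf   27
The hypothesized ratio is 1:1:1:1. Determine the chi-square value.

Total ratio parts = 4. Expected numbers out of 104:
  purple-stemmed cut-leaf: 104 × 1/4 = 26
  purple-stemmed potato-leaf: 104 × 1/4 = 26
  green-stemmed cut-leaf: 104 × 1/4 = 26
  green-stemmed potato-leaf: 104 × 1/4 = 26
χ² = Σ (O − E)² / E
  purple-stemmed cut-leaf: (27 − 26)² / 26 = 0.0385
  purple-stemmed potato-leaf: (24 − 26)² / 26 = 0.1538
  green-stemmed cut-leaf: (26 − 26)² / 26 = 0.0000
  green-stemmed potato-leaf: (27 − 26)² / 26 = 0.0385
χ² = 0.0385 + 0.1538 + 0.0000 + 0.0385 = 0.2308 ≈ 0.231

0.231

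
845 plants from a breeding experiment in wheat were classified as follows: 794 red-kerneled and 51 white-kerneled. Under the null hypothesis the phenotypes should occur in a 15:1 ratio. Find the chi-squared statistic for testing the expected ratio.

0.066

Total ratio parts = 16. Expected numbers out of 845:
  red-kerneled: 845 × 15/16 = 792.1875
  white-kerneled: 845 × 1/16 = 52.8125
χ² = Σ (O − E)² / E
  red-kerneled: (794 − 792.1875)² / 792.1875 = 0.0041
  white-kerneled: (51 − 52.8125)² / 52.8125 = 0.0622
χ² = 0.0041 + 0.0622 = 0.0663 ≈ 0.066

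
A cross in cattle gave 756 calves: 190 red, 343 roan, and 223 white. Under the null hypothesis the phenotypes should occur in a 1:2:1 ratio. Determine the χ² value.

9.362

The 1:2:1 ratio has 4 parts, so with N = 756 the expected counts are:
  red: 756 × 1/4 = 189
  roan: 756 × 2/4 = 378
  white: 756 × 1/4 = 189
χ² = Σ (O − E)² / E
  red: (190 − 189)² / 189 = 0.0053
  roan: (343 − 378)² / 378 = 3.2407
  white: (223 − 189)² / 189 = 6.1164
χ² = 0.0053 + 3.2407 + 6.1164 = 9.3624 ≈ 9.362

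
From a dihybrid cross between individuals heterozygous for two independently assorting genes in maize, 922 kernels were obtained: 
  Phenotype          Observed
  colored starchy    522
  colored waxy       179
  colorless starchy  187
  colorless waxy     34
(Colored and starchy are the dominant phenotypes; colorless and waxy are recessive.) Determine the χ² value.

11.079

A dihybrid F₂ with independent assortment and complete dominance at both loci gives a 9:3:3:1 phenotypic ratio.
Expected counts for N = 922 under a 9:3:3:1 ratio (total parts = 16):
  colored starchy: 922 × 9/16 = 518.625
  colored waxy: 922 × 3/16 = 172.875
  colorless starchy: 922 × 3/16 = 172.875
  colorless waxy: 922 × 1/16 = 57.625
χ² = Σ (O − E)² / E
  colored starchy: (522 − 518.625)² / 518.625 = 0.0220
  colored waxy: (179 − 172.875)² / 172.875 = 0.2170
  colorless starchy: (187 − 172.875)² / 172.875 = 1.1541
  colorless waxy: (34 − 57.625)² / 57.625 = 9.6857
χ² = 0.0220 + 0.2170 + 1.1541 + 9.6857 = 11.0788 ≈ 11.079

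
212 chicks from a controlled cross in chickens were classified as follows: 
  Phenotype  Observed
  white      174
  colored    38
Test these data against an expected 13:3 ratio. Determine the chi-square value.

Under the 13:3 hypothesis (Σ ratio = 16, N = 212):
  white: 212 × 13/16 = 172.25
  colored: 212 × 3/16 = 39.75
χ² = Σ (O − E)² / E
  white: (174 − 172.25)² / 172.25 = 0.0178
  colored: (38 − 39.75)² / 39.75 = 0.0770
χ² = 0.0178 + 0.0770 = 0.0948 ≈ 0.095

0.095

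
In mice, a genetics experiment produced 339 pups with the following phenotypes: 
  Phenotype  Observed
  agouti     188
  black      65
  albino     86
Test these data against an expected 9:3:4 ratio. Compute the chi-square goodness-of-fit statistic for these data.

The 9:3:4 ratio has 16 parts, so with N = 339 the expected counts are:
  agouti: 339 × 9/16 = 190.6875
  black: 339 × 3/16 = 63.5625
  albino: 339 × 4/16 = 84.75
χ² = Σ (O − E)² / E
  agouti: (188 − 190.6875)² / 190.6875 = 0.0379
  black: (65 − 63.5625)² / 63.5625 = 0.0325
  albino: (86 − 84.75)² / 84.75 = 0.0184
χ² = 0.0379 + 0.0325 + 0.0184 = 0.0888 ≈ 0.089

0.089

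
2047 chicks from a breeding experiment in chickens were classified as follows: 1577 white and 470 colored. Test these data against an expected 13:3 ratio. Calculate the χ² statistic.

Expected counts for N = 2047 under a 13:3 ratio (total parts = 16):
  white: 2047 × 13/16 = 1663.1875
  colored: 2047 × 3/16 = 383.8125
χ² = Σ (O − E)² / E
  white: (1577 − 1663.1875)² / 1663.1875 = 4.4663
  colored: (470 − 383.8125)² / 383.8125 = 19.3539
χ² = 4.4663 + 19.3539 = 23.8202 ≈ 23.820

23.820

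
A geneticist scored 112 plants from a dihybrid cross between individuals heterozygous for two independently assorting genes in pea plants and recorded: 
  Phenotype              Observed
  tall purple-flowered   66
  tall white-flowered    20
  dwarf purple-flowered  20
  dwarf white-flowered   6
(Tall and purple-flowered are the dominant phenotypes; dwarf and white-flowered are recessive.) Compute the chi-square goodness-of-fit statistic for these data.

A dihybrid F₂ with independent assortment and complete dominance at both loci gives a 9:3:3:1 phenotypic ratio.
The 9:3:3:1 ratio has 16 parts, so with N = 112 the expected counts are:
  tall purple-flowered: 112 × 9/16 = 63
  tall white-flowered: 112 × 3/16 = 21
  dwarf purple-flowered: 112 × 3/16 = 21
  dwarf white-flowered: 112 × 1/16 = 7
χ² = Σ (O − E)² / E
  tall purple-flowered: (66 − 63)² / 63 = 0.1429
  tall white-flowered: (20 − 21)² / 21 = 0.0476
  dwarf purple-flowered: (20 − 21)² / 21 = 0.0476
  dwarf white-flowered: (6 − 7)² / 7 = 0.1429
χ² = 0.1429 + 0.0476 + 0.0476 + 0.1429 = 0.381

0.381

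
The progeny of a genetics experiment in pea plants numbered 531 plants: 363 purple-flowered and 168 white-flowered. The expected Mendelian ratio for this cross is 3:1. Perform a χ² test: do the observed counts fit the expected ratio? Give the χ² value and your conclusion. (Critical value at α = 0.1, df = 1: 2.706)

12.480; not consistent

Under the 3:1 hypothesis (Σ ratio = 4, N = 531):
  purple-flowered: 531 × 3/4 = 398.25
  white-flowered: 531 × 1/4 = 132.75
χ² = Σ (O − E)² / E
  purple-flowered: (363 − 398.25)² / 398.25 = 3.1201
  white-flowered: (168 − 132.75)² / 132.75 = 9.3602
χ² = 3.1201 + 9.3602 = 12.4803 ≈ 12.480
Degrees of freedom = 2 − 1 = 1; critical value at α = 0.1 is 2.706.
Since 12.480 > 2.706, we reject the null hypothesis — the data do not fit the 3:1 ratio.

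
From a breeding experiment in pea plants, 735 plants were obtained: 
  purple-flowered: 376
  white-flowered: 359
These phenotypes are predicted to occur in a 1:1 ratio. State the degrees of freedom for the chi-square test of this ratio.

1

A goodness-of-fit test with 2 phenotype classes has df = 2 − 1 = 1.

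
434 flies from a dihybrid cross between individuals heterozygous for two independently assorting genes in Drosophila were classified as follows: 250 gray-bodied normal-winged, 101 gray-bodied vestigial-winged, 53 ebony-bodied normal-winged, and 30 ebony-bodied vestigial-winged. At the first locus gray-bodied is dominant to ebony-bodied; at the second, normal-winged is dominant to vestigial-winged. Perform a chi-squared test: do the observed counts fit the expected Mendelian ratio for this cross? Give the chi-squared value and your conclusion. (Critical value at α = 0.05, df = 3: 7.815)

A dihybrid F₂ with independent assortment and complete dominance at both loci gives a 9:3:3:1 phenotypic ratio.
Under the 9:3:3:1 hypothesis (Σ ratio = 16, N = 434):
  gray-bodied normal-winged: 434 × 9/16 = 244.125
  gray-bodied vestigial-winged: 434 × 3/16 = 81.375
  ebony-bodied normal-winged: 434 × 3/16 = 81.375
  ebony-bodied vestigial-winged: 434 × 1/16 = 27.125
χ² = Σ (O − E)² / E
  gray-bodied normal-winged: (250 − 244.125)² / 244.125 = 0.1414
  gray-bodied vestigial-winged: (101 − 81.375)² / 81.375 = 4.7329
  ebony-bodied normal-winged: (53 − 81.375)² / 81.375 = 9.8942
  ebony-bodied vestigial-winged: (30 − 27.125)² / 27.125 = 0.3047
χ² = 0.1414 + 4.7329 + 9.8942 + 0.3047 = 15.0732 ≈ 15.073
Degrees of freedom = 4 − 1 = 3; critical value at α = 0.05 is 7.815.
Since 15.073 > 7.815, we reject the null hypothesis — the data do not fit the 9:3:3:1 ratio.

15.073; not consistent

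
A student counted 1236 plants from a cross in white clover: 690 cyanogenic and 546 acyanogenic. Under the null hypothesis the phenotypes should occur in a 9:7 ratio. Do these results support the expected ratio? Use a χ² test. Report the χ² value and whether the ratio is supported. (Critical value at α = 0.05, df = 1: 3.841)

Expected counts for N = 1236 under a 9:7 ratio (total parts = 16):
  cyanogenic: 1236 × 9/16 = 695.25
  acyanogenic: 1236 × 7/16 = 540.75
χ² = Σ (O − E)² / E
  cyanogenic: (690 − 695.25)² / 695.25 = 0.0396
  acyanogenic: (546 − 540.75)² / 540.75 = 0.0510
χ² = 0.0396 + 0.0510 = 0.0906 ≈ 0.091
Degrees of freedom = 2 − 1 = 1; critical value at α = 0.05 is 3.841.
Since 0.091 < 3.841, we fail to reject the null hypothesis — the data are consistent with the 9:7 ratio.

0.091; consistent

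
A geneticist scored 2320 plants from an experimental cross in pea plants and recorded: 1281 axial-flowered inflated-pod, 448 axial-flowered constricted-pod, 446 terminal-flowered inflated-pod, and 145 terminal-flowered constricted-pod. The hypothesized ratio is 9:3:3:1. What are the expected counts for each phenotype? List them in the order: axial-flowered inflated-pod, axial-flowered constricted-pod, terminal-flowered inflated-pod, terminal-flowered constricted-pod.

1305, 435, 435, 145

Total ratio parts = 16. Expected numbers out of 2320:
  axial-flowered inflated-pod: 2320 × 9/16 = 1305
  axial-flowered constricted-pod: 2320 × 3/16 = 435
  terminal-flowered inflated-pod: 2320 × 3/16 = 435
  terminal-flowered constricted-pod: 2320 × 1/16 = 145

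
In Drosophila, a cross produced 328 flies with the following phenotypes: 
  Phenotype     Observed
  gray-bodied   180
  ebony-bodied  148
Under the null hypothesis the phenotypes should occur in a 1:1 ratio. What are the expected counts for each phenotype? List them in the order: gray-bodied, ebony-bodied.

164, 164

The 1:1 ratio has 2 parts, so with N = 328 the expected counts are:
  gray-bodied: 328 × 1/2 = 164
  ebony-bodied: 328 × 1/2 = 164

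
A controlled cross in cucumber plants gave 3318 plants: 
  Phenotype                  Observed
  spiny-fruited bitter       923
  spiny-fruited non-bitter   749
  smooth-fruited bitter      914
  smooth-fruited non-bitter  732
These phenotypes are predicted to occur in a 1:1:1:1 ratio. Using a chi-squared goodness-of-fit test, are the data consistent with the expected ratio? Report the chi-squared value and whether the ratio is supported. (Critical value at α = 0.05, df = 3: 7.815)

38.420; not consistent

Under the 1:1:1:1 hypothesis (Σ ratio = 4, N = 3318):
  spiny-fruited bitter: 3318 × 1/4 = 829.5
  spiny-fruited non-bitter: 3318 × 1/4 = 829.5
  smooth-fruited bitter: 3318 × 1/4 = 829.5
  smooth-fruited non-bitter: 3318 × 1/4 = 829.5
χ² = Σ (O − E)² / E
  spiny-fruited bitter: (923 − 829.5)² / 829.5 = 10.5392
  spiny-fruited non-bitter: (749 − 829.5)² / 829.5 = 7.8122
  smooth-fruited bitter: (914 − 829.5)² / 829.5 = 8.6079
  smooth-fruited non-bitter: (732 − 829.5)² / 829.5 = 11.4602
χ² = 10.5392 + 7.8122 + 8.6079 + 11.4602 = 38.4195 ≈ 38.420
Degrees of freedom = 4 − 1 = 3; critical value at α = 0.05 is 7.815.
Since 38.420 > 7.815, we reject the null hypothesis — the data do not fit the 1:1:1:1 ratio.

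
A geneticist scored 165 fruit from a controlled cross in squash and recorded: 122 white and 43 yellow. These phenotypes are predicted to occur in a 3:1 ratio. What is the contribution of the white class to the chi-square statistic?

0.025

Expected counts for N = 165 under a 3:1 ratio (total parts = 4):
  white: 165 × 3/4 = 123.75
  yellow: 165 × 1/4 = 41.25
Contribution of white: (122 − 123.75)² / 123.75 = 0.0247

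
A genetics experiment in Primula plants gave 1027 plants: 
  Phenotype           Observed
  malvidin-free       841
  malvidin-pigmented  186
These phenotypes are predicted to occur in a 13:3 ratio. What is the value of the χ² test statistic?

0.275

Under the 13:3 hypothesis (Σ ratio = 16, N = 1027):
  malvidin-free: 1027 × 13/16 = 834.4375
  malvidin-pigmented: 1027 × 3/16 = 192.5625
χ² = Σ (O − E)² / E
  malvidin-free: (841 − 834.4375)² / 834.4375 = 0.0516
  malvidin-pigmented: (186 − 192.5625)² / 192.5625 = 0.2236
χ² = 0.0516 + 0.2236 = 0.2752 ≈ 0.275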